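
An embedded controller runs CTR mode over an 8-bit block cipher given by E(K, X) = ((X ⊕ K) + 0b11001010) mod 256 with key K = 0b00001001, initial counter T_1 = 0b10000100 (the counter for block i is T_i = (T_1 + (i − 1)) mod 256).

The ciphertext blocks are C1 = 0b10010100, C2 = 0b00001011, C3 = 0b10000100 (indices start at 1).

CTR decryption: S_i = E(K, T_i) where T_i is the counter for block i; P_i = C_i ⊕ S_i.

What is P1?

P1: T = 0b10000100, S = E(K, T) = 0b01010111; 0b10010100 ⊕ 0b01010111 = 0b11000011.

P1 = 0b11000011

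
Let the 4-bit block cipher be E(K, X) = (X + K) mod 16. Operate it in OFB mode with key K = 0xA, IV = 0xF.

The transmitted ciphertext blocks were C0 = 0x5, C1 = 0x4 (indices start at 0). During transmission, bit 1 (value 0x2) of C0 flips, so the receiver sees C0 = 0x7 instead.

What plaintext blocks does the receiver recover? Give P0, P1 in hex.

OFB decryption: S_i = E(K, S_{i−1}) with S_{−1} = IV; P_i = C_i ⊕ S_i.
Only C0 changed, to 0x7. In OFB, a change in C_i flips the same bit in P_i only; the keystream is unaffected. Decrypting the received ciphertext:
P0: S = E(K, 0xF) = 0x9; 0x7 ⊕ 0x9 = 0xE.
P1: S = E(K, 0x9) = 0x3; 0x4 ⊕ 0x3 = 0x7.
Blocks that differ from the original plaintext: P0.

P0 = 0xE, P1 = 0x7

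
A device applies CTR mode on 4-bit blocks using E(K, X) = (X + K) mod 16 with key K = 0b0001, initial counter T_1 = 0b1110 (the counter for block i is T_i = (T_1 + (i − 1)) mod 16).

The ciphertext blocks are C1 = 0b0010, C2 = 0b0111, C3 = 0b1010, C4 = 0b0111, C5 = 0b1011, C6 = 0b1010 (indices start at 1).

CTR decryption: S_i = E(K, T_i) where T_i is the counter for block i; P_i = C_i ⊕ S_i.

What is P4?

P4 = 0b0101

P4: T = 0b0001, S = E(K, T) = 0b0010; 0b0111 ⊕ 0b0010 = 0b0101.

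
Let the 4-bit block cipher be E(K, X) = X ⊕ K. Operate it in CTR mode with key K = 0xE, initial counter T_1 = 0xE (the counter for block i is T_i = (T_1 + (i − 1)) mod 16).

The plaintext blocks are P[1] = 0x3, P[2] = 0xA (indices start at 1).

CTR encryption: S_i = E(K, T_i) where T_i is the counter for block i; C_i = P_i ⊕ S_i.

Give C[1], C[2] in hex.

C[1]: T = 0xE, S = E(K, T) = 0x0; 0x3 ⊕ 0x0 = 0x3.
C[2]: T = 0xF, S = E(K, T) = 0x1; 0xA ⊕ 0x1 = 0xB.

C[1] = 0x3, C[2] = 0xB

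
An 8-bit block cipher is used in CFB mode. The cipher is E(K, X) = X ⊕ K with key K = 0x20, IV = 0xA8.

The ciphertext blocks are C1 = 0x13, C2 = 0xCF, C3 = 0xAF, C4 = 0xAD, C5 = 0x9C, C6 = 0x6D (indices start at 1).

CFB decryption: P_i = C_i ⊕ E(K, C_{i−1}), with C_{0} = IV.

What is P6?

P6: E(K, 0x9C) = 0xBC; 0x6D ⊕ 0xBC = 0xD1.

P6 = 0xD1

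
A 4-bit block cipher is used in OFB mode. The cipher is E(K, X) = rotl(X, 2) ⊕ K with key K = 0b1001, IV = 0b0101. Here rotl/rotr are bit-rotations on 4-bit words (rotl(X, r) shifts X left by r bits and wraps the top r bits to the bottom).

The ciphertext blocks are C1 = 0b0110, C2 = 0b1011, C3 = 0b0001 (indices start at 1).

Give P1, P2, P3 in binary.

OFB decryption: S_i = E(K, S_{i−1}) with S_{0} = IV; P_i = C_i ⊕ S_i.
P1: S = E(K, 0b0101) = 0b1100; 0b0110 ⊕ 0b1100 = 0b1010.
P2: S = E(K, 0b1100) = 0b1010; 0b1011 ⊕ 0b1010 = 0b0001.
P3: S = E(K, 0b1010) = 0b0011; 0b0001 ⊕ 0b0011 = 0b0010.

P1 = 0b1010, P2 = 0b0001, P3 = 0b0010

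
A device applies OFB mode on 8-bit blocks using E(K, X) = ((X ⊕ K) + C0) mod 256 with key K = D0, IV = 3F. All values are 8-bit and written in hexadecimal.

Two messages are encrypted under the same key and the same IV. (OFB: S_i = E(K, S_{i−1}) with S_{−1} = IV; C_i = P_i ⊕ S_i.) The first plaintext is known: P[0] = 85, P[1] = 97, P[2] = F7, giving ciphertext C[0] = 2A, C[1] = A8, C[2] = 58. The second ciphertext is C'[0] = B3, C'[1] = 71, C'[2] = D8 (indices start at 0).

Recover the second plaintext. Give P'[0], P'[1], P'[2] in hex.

In OFB with a reused IV, both messages share the same keystream S_i, so C_i ⊕ C'_i = P_i ⊕ P'_i and thus P'_i = P_i ⊕ C_i ⊕ C'_i.
P'[0]: 85 ⊕ 2A ⊕ B3 = 1C.
P'[1]: 97 ⊕ A8 ⊕ 71 = 4E.
P'[2]: F7 ⊕ 58 ⊕ D8 = 77.

P'[0] = 1C, P'[1] = 4E, P'[2] = 77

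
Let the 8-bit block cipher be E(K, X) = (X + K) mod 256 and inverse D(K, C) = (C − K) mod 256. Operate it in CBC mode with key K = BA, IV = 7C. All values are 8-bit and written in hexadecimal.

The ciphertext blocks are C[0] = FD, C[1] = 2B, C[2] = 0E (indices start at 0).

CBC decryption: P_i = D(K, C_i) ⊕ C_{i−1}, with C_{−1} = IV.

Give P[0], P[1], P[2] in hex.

P[0]: D(K, FD) = 43; 43 ⊕ 7C = 3F.
P[1]: D(K, 2B) = 71; 71 ⊕ FD = 8C.
P[2]: D(K, 0E) = 54; 54 ⊕ 2B = 7F.

P[0] = 3F, P[1] = 8C, P[2] = 7F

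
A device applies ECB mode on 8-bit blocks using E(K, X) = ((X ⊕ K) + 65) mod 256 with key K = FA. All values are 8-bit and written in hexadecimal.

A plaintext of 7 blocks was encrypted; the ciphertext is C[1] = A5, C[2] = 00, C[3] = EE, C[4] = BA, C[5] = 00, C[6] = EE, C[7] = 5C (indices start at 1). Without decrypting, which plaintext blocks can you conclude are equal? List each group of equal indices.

ECB encrypts each block independently with the same key, so equal ciphertext blocks imply equal plaintext blocks.
C[2] = C[5] = 00, so P[2] = P[5].
C[3] = C[6] = EE, so P[3] = P[6].

P[2] = P[5]; P[3] = P[6]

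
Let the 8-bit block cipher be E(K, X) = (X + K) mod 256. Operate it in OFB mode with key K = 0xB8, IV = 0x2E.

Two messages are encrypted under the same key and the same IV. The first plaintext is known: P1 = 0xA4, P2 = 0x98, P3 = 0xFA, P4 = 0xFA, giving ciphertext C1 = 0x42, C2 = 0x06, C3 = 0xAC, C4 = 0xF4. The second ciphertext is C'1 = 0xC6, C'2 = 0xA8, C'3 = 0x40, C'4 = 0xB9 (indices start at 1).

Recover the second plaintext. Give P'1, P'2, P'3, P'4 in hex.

P'1 = 0x20, P'2 = 0x36, P'3 = 0x16, P'4 = 0xB7

In OFB with a reused IV, both messages share the same keystream S_i, so C_i ⊕ C'_i = P_i ⊕ P'_i and thus P'_i = P_i ⊕ C_i ⊕ C'_i.
P'1: 0xA4 ⊕ 0x42 ⊕ 0xC6 = 0x20.
P'2: 0x98 ⊕ 0x06 ⊕ 0xA8 = 0x36.
P'3: 0xFA ⊕ 0xAC ⊕ 0x40 = 0x16.
P'4: 0xFA ⊕ 0xF4 ⊕ 0xB9 = 0xB7.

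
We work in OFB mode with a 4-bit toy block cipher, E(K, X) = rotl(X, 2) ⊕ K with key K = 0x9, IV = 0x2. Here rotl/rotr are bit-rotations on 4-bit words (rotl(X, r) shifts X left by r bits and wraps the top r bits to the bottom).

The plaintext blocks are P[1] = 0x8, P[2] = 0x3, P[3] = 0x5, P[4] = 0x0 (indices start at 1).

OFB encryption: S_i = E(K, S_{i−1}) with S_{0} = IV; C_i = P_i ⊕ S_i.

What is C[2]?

C[1]: S = E(K, 0x2) = 0x1; 0x8 ⊕ 0x1 = 0x9.
C[2]: S = E(K, 0x1) = 0xD; 0x3 ⊕ 0xD = 0xE.

C[2] = 0xE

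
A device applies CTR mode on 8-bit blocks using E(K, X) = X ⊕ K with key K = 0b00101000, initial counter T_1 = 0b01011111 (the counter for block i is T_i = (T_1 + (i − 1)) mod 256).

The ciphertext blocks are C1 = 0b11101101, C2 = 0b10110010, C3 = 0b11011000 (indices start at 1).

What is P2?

CTR decryption: S_i = E(K, T_i) where T_i is the counter for block i; P_i = C_i ⊕ S_i.
P2: T = 0b01100000, S = E(K, T) = 0b01001000; 0b10110010 ⊕ 0b01001000 = 0b11111010.

P2 = 0b11111010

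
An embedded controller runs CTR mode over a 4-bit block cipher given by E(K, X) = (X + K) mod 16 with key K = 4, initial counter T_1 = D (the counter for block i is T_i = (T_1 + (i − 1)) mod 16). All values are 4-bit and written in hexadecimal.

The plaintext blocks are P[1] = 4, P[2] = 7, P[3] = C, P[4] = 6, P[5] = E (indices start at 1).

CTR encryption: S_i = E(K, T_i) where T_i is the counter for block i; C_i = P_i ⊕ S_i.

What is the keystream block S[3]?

3

C[1]: T = D, S = E(K, T) = 1; 4 ⊕ 1 = 5.
C[2]: T = E, S = E(K, T) = 2; 7 ⊕ 2 = 5.
C[3]: T = F, S = E(K, T) = 3; C ⊕ 3 = F.
So S[3] = 3.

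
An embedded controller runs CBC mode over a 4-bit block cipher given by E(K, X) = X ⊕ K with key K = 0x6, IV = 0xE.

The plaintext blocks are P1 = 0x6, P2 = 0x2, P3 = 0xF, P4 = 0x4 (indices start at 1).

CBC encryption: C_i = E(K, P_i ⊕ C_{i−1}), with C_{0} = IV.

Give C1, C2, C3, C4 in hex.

C1: P1 ⊕ 0xE = 0x8; E(K, 0x8) = 0xE.
C2: P2 ⊕ 0xE = 0xC; E(K, 0xC) = 0xA.
C3: P3 ⊕ 0xA = 0x5; E(K, 0x5) = 0x3.
C4: P4 ⊕ 0x3 = 0x7; E(K, 0x7) = 0x1.

C1 = 0xE, C2 = 0xA, C3 = 0x3, C4 = 0x1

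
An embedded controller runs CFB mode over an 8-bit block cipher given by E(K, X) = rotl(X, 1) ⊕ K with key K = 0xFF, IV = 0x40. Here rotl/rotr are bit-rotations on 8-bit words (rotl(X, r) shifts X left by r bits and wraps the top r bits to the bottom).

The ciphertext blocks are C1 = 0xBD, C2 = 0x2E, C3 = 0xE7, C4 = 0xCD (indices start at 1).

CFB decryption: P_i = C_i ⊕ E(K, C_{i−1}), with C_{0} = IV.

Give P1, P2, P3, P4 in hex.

P1: E(K, 0x40) = 0x7F; 0xBD ⊕ 0x7F = 0xC2.
P2: E(K, 0xBD) = 0x84; 0x2E ⊕ 0x84 = 0xAA.
P3: E(K, 0x2E) = 0xA3; 0xE7 ⊕ 0xA3 = 0x44.
P4: E(K, 0xE7) = 0x30; 0xCD ⊕ 0x30 = 0xFD.

P1 = 0xC2, P2 = 0xAA, P3 = 0x44, P4 = 0xFD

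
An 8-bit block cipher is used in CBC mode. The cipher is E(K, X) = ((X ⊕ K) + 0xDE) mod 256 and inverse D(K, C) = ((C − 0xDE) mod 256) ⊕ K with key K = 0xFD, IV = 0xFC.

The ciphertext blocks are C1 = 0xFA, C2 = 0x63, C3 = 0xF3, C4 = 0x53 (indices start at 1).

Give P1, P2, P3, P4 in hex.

P1 = 0x1D, P2 = 0x82, P3 = 0x8B, P4 = 0x7B

CBC decryption: P_i = D(K, C_i) ⊕ C_{i−1}, with C_{0} = IV.
P1: D(K, 0xFA) = 0xE1; 0xE1 ⊕ 0xFC = 0x1D.
P2: D(K, 0x63) = 0x78; 0x78 ⊕ 0xFA = 0x82.
P3: D(K, 0xF3) = 0xE8; 0xE8 ⊕ 0x63 = 0x8B.
P4: D(K, 0x53) = 0x88; 0x88 ⊕ 0xF3 = 0x7B.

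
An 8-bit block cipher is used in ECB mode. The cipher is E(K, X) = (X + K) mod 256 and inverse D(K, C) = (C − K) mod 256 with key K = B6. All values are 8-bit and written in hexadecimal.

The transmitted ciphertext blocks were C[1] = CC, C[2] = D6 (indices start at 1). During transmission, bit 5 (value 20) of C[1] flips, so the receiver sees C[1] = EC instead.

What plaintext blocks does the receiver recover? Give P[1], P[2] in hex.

P[1] = 36, P[2] = 20

ECB decryption: P_i = D(K, C_i).
Only C[1] changed, to EC. In ECB, a change in C_i affects only P_i. Decrypting the received ciphertext:
P[1]: D(K, EC) = 36.
P[2]: D(K, D6) = 20.
Blocks that differ from the original plaintext: P[1].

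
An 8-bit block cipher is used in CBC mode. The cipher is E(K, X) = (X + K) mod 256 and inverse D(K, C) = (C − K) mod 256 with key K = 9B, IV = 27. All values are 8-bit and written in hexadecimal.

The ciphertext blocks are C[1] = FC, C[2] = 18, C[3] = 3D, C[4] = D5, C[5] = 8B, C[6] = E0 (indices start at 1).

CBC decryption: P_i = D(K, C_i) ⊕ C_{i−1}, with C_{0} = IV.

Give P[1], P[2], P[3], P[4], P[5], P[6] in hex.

P[1] = 46, P[2] = 81, P[3] = BA, P[4] = 07, P[5] = 25, P[6] = CE

P[1]: D(K, FC) = 61; 61 ⊕ 27 = 46.
P[2]: D(K, 18) = 7D; 7D ⊕ FC = 81.
P[3]: D(K, 3D) = A2; A2 ⊕ 18 = BA.
P[4]: D(K, D5) = 3A; 3A ⊕ 3D = 07.
P[5]: D(K, 8B) = F0; F0 ⊕ D5 = 25.
P[6]: D(K, E0) = 45; 45 ⊕ 8B = CE.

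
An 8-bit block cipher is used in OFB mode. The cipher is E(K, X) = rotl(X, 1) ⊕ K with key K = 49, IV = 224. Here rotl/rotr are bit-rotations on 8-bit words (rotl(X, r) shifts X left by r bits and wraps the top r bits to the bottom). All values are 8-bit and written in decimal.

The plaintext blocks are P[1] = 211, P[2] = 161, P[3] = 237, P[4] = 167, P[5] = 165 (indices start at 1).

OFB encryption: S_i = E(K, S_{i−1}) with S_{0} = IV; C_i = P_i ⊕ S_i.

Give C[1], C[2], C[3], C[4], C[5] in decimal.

C[1] = 35, C[2] = 113, C[3] = 125, C[4] = 183, C[5] = 180

C[1]: S = E(K, 224) = 240; 211 ⊕ 240 = 35.
C[2]: S = E(K, 240) = 208; 161 ⊕ 208 = 113.
C[3]: S = E(K, 208) = 144; 237 ⊕ 144 = 125.
C[4]: S = E(K, 144) = 16; 167 ⊕ 16 = 183.
C[5]: S = E(K, 16) = 17; 165 ⊕ 17 = 180.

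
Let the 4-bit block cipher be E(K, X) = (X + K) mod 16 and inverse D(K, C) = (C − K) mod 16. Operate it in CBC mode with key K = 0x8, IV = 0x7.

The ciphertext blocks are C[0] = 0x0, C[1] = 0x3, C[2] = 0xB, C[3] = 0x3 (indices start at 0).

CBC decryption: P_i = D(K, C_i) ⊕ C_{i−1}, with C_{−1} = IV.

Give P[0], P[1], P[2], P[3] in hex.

P[0]: D(K, 0x0) = 0x8; 0x8 ⊕ 0x7 = 0xF.
P[1]: D(K, 0x3) = 0xB; 0xB ⊕ 0x0 = 0xB.
P[2]: D(K, 0xB) = 0x3; 0x3 ⊕ 0x3 = 0x0.
P[3]: D(K, 0x3) = 0xB; 0xB ⊕ 0xB = 0x0.

P[0] = 0xF, P[1] = 0xB, P[2] = 0x0, P[3] = 0x0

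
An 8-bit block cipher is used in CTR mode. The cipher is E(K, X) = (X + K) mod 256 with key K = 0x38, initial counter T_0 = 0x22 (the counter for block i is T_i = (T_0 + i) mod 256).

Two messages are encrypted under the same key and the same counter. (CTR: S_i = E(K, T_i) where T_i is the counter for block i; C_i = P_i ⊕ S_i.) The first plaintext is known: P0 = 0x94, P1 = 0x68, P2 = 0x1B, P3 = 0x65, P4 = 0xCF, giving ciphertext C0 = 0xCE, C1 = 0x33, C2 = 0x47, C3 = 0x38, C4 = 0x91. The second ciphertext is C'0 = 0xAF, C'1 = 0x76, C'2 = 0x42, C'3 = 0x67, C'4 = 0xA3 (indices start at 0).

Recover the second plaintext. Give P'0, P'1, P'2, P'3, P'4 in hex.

In CTR with a reused counter, both messages share the same keystream S_i, so C_i ⊕ C'_i = P_i ⊕ P'_i and thus P'_i = P_i ⊕ C_i ⊕ C'_i.
P'0: 0x94 ⊕ 0xCE ⊕ 0xAF = 0xF5.
P'1: 0x68 ⊕ 0x33 ⊕ 0x76 = 0x2D.
P'2: 0x1B ⊕ 0x47 ⊕ 0x42 = 0x1E.
P'3: 0x65 ⊕ 0x38 ⊕ 0x67 = 0x3A.
P'4: 0xCF ⊕ 0x91 ⊕ 0xA3 = 0xFD.

P'0 = 0xF5, P'1 = 0x2D, P'2 = 0x1E, P'3 = 0x3A, P'4 = 0xFD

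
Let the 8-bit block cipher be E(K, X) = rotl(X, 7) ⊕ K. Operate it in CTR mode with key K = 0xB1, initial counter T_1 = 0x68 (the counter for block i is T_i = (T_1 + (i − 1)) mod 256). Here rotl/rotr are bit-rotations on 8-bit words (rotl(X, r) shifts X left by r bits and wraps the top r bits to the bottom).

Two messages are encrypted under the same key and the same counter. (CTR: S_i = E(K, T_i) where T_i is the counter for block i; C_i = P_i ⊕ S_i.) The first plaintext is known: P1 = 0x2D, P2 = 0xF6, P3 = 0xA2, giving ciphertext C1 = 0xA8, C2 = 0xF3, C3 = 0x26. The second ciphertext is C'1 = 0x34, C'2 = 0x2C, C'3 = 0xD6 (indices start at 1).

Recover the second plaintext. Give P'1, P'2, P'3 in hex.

P'1 = 0xB1, P'2 = 0x29, P'3 = 0x52

In CTR with a reused counter, both messages share the same keystream S_i, so C_i ⊕ C'_i = P_i ⊕ P'_i and thus P'_i = P_i ⊕ C_i ⊕ C'_i.
P'1: 0x2D ⊕ 0xA8 ⊕ 0x34 = 0xB1.
P'2: 0xF6 ⊕ 0xF3 ⊕ 0x2C = 0x29.
P'3: 0xA2 ⊕ 0x26 ⊕ 0xD6 = 0x52.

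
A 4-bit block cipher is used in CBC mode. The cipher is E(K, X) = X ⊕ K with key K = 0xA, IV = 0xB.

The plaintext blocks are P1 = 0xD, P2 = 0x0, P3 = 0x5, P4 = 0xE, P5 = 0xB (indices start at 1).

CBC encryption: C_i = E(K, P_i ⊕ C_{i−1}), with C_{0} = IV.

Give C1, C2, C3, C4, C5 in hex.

C1 = 0xC, C2 = 0x6, C3 = 0x9, C4 = 0xD, C5 = 0xC

C1: P1 ⊕ 0xB = 0x6; E(K, 0x6) = 0xC.
C2: P2 ⊕ 0xC = 0xC; E(K, 0xC) = 0x6.
C3: P3 ⊕ 0x6 = 0x3; E(K, 0x3) = 0x9.
C4: P4 ⊕ 0x9 = 0x7; E(K, 0x7) = 0xD.
C5: P5 ⊕ 0xD = 0x6; E(K, 0x6) = 0xC.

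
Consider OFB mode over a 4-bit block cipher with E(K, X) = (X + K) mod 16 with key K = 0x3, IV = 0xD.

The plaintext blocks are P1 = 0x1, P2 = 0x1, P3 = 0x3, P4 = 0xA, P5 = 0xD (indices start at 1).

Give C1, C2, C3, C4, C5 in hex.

C1 = 0x1, C2 = 0x2, C3 = 0x5, C4 = 0x3, C5 = 0x1

OFB encryption: S_i = E(K, S_{i−1}) with S_{0} = IV; C_i = P_i ⊕ S_i.
C1: S = E(K, 0xD) = 0x0; 0x1 ⊕ 0x0 = 0x1.
C2: S = E(K, 0x0) = 0x3; 0x1 ⊕ 0x3 = 0x2.
C3: S = E(K, 0x3) = 0x6; 0x3 ⊕ 0x6 = 0x5.
C4: S = E(K, 0x6) = 0x9; 0xA ⊕ 0x9 = 0x3.
C5: S = E(K, 0x9) = 0xC; 0xD ⊕ 0xC = 0x1.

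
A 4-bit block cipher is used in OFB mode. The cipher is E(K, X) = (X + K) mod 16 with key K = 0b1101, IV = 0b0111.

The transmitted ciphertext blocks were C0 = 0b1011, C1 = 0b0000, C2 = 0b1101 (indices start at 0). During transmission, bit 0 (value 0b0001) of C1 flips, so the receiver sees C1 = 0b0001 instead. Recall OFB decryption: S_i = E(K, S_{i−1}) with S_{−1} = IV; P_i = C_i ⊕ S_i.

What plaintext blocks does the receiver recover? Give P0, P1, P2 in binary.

P0 = 0b1111, P1 = 0b0000, P2 = 0b0011

Only C1 changed, to 0b0001. In OFB, a change in C_i flips the same bit in P_i only; the keystream is unaffected. Decrypting the received ciphertext:
P0: S = E(K, 0b0111) = 0b0100; 0b1011 ⊕ 0b0100 = 0b1111.
P1: S = E(K, 0b0100) = 0b0001; 0b0001 ⊕ 0b0001 = 0b0000.
P2: S = E(K, 0b0001) = 0b1110; 0b1101 ⊕ 0b1110 = 0b0011.
Blocks that differ from the original plaintext: P1.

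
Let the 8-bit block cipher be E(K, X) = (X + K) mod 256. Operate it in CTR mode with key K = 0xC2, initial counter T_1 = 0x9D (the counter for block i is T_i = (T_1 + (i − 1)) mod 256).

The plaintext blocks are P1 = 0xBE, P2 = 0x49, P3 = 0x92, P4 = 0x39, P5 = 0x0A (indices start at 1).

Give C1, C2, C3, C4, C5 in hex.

C1 = 0xE1, C2 = 0x29, C3 = 0xF3, C4 = 0x5B, C5 = 0x69

CTR encryption: S_i = E(K, T_i) where T_i is the counter for block i; C_i = P_i ⊕ S_i.
C1: T = 0x9D, S = E(K, T) = 0x5F; 0xBE ⊕ 0x5F = 0xE1.
C2: T = 0x9E, S = E(K, T) = 0x60; 0x49 ⊕ 0x60 = 0x29.
C3: T = 0x9F, S = E(K, T) = 0x61; 0x92 ⊕ 0x61 = 0xF3.
C4: T = 0xA0, S = E(K, T) = 0x62; 0x39 ⊕ 0x62 = 0x5B.
C5: T = 0xA1, S = E(K, T) = 0x63; 0x0A ⊕ 0x63 = 0x69.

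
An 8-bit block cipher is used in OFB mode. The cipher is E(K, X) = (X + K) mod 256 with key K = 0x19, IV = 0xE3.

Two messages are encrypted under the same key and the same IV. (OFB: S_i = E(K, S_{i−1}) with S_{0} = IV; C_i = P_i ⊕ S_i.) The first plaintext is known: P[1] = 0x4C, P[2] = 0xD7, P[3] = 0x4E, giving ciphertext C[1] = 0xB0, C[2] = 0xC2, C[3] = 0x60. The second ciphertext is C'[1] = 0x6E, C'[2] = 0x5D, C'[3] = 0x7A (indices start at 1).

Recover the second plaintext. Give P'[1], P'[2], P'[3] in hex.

P'[1] = 0x92, P'[2] = 0x48, P'[3] = 0x54

In OFB with a reused IV, both messages share the same keystream S_i, so C_i ⊕ C'_i = P_i ⊕ P'_i and thus P'_i = P_i ⊕ C_i ⊕ C'_i.
P'[1]: 0x4C ⊕ 0xB0 ⊕ 0x6E = 0x92.
P'[2]: 0xD7 ⊕ 0xC2 ⊕ 0x5D = 0x48.
P'[3]: 0x4E ⊕ 0x60 ⊕ 0x7A = 0x54.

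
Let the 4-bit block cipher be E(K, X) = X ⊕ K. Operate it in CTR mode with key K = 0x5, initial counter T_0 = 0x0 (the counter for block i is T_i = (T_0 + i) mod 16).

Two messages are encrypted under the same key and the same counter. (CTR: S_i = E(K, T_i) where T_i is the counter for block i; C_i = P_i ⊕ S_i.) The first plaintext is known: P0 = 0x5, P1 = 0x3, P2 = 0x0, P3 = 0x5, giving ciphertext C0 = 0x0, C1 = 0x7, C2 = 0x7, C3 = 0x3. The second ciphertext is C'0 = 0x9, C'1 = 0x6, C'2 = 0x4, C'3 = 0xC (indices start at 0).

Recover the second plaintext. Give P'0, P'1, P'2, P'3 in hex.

In CTR with a reused counter, both messages share the same keystream S_i, so C_i ⊕ C'_i = P_i ⊕ P'_i and thus P'_i = P_i ⊕ C_i ⊕ C'_i.
P'0: 0x5 ⊕ 0x0 ⊕ 0x9 = 0xC.
P'1: 0x3 ⊕ 0x7 ⊕ 0x6 = 0x2.
P'2: 0x0 ⊕ 0x7 ⊕ 0x4 = 0x3.
P'3: 0x5 ⊕ 0x3 ⊕ 0xC = 0xA.

P'0 = 0xC, P'1 = 0x2, P'2 = 0x3, P'3 = 0xA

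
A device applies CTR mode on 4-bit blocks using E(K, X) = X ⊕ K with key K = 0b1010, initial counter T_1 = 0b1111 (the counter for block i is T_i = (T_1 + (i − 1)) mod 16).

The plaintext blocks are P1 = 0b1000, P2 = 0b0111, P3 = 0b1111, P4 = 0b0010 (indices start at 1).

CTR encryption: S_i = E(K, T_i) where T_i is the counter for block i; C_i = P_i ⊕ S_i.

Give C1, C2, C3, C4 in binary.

C1 = 0b1101, C2 = 0b1101, C3 = 0b0100, C4 = 0b1010

C1: T = 0b1111, S = E(K, T) = 0b0101; 0b1000 ⊕ 0b0101 = 0b1101.
C2: T = 0b0000, S = E(K, T) = 0b1010; 0b0111 ⊕ 0b1010 = 0b1101.
C3: T = 0b0001, S = E(K, T) = 0b1011; 0b1111 ⊕ 0b1011 = 0b0100.
C4: T = 0b0010, S = E(K, T) = 0b1000; 0b0010 ⊕ 0b1000 = 0b1010.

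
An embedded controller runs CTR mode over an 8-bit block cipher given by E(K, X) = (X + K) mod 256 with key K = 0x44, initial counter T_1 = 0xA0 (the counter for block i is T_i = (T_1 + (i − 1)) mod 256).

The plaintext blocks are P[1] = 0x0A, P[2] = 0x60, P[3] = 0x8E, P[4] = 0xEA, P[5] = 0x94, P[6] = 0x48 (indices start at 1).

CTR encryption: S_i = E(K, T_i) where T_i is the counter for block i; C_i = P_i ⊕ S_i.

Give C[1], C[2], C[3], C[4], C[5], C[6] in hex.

C[1]: T = 0xA0, S = E(K, T) = 0xE4; 0x0A ⊕ 0xE4 = 0xEE.
C[2]: T = 0xA1, S = E(K, T) = 0xE5; 0x60 ⊕ 0xE5 = 0x85.
C[3]: T = 0xA2, S = E(K, T) = 0xE6; 0x8E ⊕ 0xE6 = 0x68.
C[4]: T = 0xA3, S = E(K, T) = 0xE7; 0xEA ⊕ 0xE7 = 0x0D.
C[5]: T = 0xA4, S = E(K, T) = 0xE8; 0x94 ⊕ 0xE8 = 0x7C.
C[6]: T = 0xA5, S = E(K, T) = 0xE9; 0x48 ⊕ 0xE9 = 0xA1.

C[1] = 0xEE, C[2] = 0x85, C[3] = 0x68, C[4] = 0x0D, C[5] = 0x7C, C[6] = 0xA1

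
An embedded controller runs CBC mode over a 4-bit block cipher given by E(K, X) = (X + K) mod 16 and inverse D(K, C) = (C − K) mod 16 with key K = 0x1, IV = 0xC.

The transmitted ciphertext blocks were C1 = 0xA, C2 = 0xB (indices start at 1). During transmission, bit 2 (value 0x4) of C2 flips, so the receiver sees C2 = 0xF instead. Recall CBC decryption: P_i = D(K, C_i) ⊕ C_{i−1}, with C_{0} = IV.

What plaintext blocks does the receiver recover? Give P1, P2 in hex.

P1 = 0x5, P2 = 0x4

Only C2 changed, to 0xF. In CBC, a change in C_i garbles P_i and flips the same bit in P_{i+1}. Decrypting the received ciphertext:
P1: D(K, 0xA) = 0x9; 0x9 ⊕ 0xC = 0x5.
P2: D(K, 0xF) = 0xE; 0xE ⊕ 0xA = 0x4.
Blocks that differ from the original plaintext: P2.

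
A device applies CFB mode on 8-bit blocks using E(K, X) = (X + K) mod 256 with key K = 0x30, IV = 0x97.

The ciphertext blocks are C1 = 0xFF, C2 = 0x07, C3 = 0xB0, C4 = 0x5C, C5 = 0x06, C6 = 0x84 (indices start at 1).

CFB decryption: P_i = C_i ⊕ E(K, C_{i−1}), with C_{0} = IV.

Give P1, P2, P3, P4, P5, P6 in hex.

P1 = 0x38, P2 = 0x28, P3 = 0x87, P4 = 0xBC, P5 = 0x8A, P6 = 0xB2

P1: E(K, 0x97) = 0xC7; 0xFF ⊕ 0xC7 = 0x38.
P2: E(K, 0xFF) = 0x2F; 0x07 ⊕ 0x2F = 0x28.
P3: E(K, 0x07) = 0x37; 0xB0 ⊕ 0x37 = 0x87.
P4: E(K, 0xB0) = 0xE0; 0x5C ⊕ 0xE0 = 0xBC.
P5: E(K, 0x5C) = 0x8C; 0x06 ⊕ 0x8C = 0x8A.
P6: E(K, 0x06) = 0x36; 0x84 ⊕ 0x36 = 0xB2.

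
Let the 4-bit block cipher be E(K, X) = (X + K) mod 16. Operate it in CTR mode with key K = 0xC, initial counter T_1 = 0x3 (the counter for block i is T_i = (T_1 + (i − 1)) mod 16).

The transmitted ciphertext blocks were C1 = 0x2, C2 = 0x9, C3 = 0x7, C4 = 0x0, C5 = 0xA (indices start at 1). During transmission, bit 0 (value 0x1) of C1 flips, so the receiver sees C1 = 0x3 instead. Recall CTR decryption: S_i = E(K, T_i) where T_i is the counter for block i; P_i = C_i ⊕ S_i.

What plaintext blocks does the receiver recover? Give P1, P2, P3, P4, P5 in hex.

Only C1 changed, to 0x3. In CTR, a change in C_i flips the same bit in P_i only; the keystream is unaffected. Decrypting the received ciphertext:
P1: T = 0x3, S = E(K, T) = 0xF; 0x3 ⊕ 0xF = 0xC.
P2: T = 0x4, S = E(K, T) = 0x0; 0x9 ⊕ 0x0 = 0x9.
P3: T = 0x5, S = E(K, T) = 0x1; 0x7 ⊕ 0x1 = 0x6.
P4: T = 0x6, S = E(K, T) = 0x2; 0x0 ⊕ 0x2 = 0x2.
P5: T = 0x7, S = E(K, T) = 0x3; 0xA ⊕ 0x3 = 0x9.
Blocks that differ from the original plaintext: P1.

P1 = 0xC, P2 = 0x9, P3 = 0x6, P4 = 0x2, P5 = 0x9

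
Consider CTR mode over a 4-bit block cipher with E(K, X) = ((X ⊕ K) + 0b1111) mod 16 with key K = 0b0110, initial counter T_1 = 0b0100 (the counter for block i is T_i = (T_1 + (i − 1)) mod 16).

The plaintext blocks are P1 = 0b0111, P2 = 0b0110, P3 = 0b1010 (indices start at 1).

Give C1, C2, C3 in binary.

CTR encryption: S_i = E(K, T_i) where T_i is the counter for block i; C_i = P_i ⊕ S_i.
C1: T = 0b0100, S = E(K, T) = 0b0001; 0b0111 ⊕ 0b0001 = 0b0110.
C2: T = 0b0101, S = E(K, T) = 0b0010; 0b0110 ⊕ 0b0010 = 0b0100.
C3: T = 0b0110, S = E(K, T) = 0b1111; 0b1010 ⊕ 0b1111 = 0b0101.

C1 = 0b0110, C2 = 0b0100, C3 = 0b0101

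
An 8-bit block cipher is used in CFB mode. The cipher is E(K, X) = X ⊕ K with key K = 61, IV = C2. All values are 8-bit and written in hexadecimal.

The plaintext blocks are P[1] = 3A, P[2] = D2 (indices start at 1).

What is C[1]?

C[1] = 99

CFB encryption: C_i = P_i ⊕ E(K, C_{i−1}), with C_{0} = IV.
C[1]: E(K, C2) = A3; 3A ⊕ A3 = 99.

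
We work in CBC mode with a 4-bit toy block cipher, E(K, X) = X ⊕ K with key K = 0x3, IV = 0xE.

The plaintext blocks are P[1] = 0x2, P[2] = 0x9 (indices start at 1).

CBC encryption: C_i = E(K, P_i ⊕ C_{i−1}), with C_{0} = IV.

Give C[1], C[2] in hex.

C[1]: P[1] ⊕ 0xE = 0xC; E(K, 0xC) = 0xF.
C[2]: P[2] ⊕ 0xF = 0x6; E(K, 0x6) = 0x5.

C[1] = 0xF, C[2] = 0x5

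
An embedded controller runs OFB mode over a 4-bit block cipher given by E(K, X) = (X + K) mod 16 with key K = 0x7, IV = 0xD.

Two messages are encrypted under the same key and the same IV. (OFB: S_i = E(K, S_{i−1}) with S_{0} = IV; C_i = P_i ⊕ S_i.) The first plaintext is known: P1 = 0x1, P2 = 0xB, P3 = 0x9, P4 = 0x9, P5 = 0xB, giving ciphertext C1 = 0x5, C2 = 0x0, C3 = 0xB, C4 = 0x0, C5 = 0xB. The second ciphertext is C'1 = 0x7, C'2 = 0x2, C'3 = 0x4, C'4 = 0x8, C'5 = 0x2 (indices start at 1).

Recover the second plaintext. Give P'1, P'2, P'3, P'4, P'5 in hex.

P'1 = 0x3, P'2 = 0x9, P'3 = 0x6, P'4 = 0x1, P'5 = 0x2

In OFB with a reused IV, both messages share the same keystream S_i, so C_i ⊕ C'_i = P_i ⊕ P'_i and thus P'_i = P_i ⊕ C_i ⊕ C'_i.
P'1: 0x1 ⊕ 0x5 ⊕ 0x7 = 0x3.
P'2: 0xB ⊕ 0x0 ⊕ 0x2 = 0x9.
P'3: 0x9 ⊕ 0xB ⊕ 0x4 = 0x6.
P'4: 0x9 ⊕ 0x0 ⊕ 0x8 = 0x1.
P'5: 0xB ⊕ 0xB ⊕ 0x2 = 0x2.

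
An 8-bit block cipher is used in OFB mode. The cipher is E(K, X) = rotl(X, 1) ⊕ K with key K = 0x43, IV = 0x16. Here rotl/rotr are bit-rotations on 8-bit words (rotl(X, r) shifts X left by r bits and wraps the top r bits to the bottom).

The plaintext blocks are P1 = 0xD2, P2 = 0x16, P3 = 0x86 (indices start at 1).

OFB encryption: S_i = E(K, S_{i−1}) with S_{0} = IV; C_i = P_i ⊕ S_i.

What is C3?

C3 = 0xFE

C1: S = E(K, 0x16) = 0x6F; 0xD2 ⊕ 0x6F = 0xBD.
C2: S = E(K, 0x6F) = 0x9D; 0x16 ⊕ 0x9D = 0x8B.
C3: S = E(K, 0x9D) = 0x78; 0x86 ⊕ 0x78 = 0xFE.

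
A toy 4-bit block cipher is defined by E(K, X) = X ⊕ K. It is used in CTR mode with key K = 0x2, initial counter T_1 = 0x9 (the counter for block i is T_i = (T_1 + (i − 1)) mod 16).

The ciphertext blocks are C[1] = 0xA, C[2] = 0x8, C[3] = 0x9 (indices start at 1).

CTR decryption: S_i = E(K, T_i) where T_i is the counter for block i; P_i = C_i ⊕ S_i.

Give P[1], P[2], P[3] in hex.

P[1]: T = 0x9, S = E(K, T) = 0xB; 0xA ⊕ 0xB = 0x1.
P[2]: T = 0xA, S = E(K, T) = 0x8; 0x8 ⊕ 0x8 = 0x0.
P[3]: T = 0xB, S = E(K, T) = 0x9; 0x9 ⊕ 0x9 = 0x0.

P[1] = 0x1, P[2] = 0x0, P[3] = 0x0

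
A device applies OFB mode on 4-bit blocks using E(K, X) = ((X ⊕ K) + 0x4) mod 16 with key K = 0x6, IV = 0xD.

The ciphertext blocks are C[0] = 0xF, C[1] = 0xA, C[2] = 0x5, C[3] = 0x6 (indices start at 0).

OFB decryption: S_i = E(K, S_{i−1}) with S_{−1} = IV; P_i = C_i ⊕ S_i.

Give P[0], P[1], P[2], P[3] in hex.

P[0] = 0x0, P[1] = 0x7, P[2] = 0xA, P[3] = 0xB

P[0]: S = E(K, 0xD) = 0xF; 0xF ⊕ 0xF = 0x0.
P[1]: S = E(K, 0xF) = 0xD; 0xA ⊕ 0xD = 0x7.
P[2]: S = E(K, 0xD) = 0xF; 0x5 ⊕ 0xF = 0xA.
P[3]: S = E(K, 0xF) = 0xD; 0x6 ⊕ 0xD = 0xB.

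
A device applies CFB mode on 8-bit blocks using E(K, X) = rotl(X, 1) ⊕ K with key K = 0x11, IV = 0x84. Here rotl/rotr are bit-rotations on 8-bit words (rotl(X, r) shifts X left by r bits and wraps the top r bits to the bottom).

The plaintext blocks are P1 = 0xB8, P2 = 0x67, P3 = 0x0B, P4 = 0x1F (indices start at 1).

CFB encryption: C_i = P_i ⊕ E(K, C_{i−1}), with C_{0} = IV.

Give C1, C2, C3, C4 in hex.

C1 = 0xA0, C2 = 0x37, C3 = 0x74, C4 = 0xE6

C1: E(K, 0x84) = 0x18; 0xB8 ⊕ 0x18 = 0xA0.
C2: E(K, 0xA0) = 0x50; 0x67 ⊕ 0x50 = 0x37.
C3: E(K, 0x37) = 0x7F; 0x0B ⊕ 0x7F = 0x74.
C4: E(K, 0x74) = 0xF9; 0x1F ⊕ 0xF9 = 0xE6.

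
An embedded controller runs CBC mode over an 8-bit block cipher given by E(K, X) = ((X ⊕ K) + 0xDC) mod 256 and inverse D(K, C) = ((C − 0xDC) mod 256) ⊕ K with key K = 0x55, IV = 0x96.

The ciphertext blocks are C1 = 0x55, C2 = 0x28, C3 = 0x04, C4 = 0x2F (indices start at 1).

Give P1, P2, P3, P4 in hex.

P1 = 0xBA, P2 = 0x4C, P3 = 0x55, P4 = 0x02

CBC decryption: P_i = D(K, C_i) ⊕ C_{i−1}, with C_{0} = IV.
P1: D(K, 0x55) = 0x2C; 0x2C ⊕ 0x96 = 0xBA.
P2: D(K, 0x28) = 0x19; 0x19 ⊕ 0x55 = 0x4C.
P3: D(K, 0x04) = 0x7D; 0x7D ⊕ 0x28 = 0x55.
P4: D(K, 0x2F) = 0x06; 0x06 ⊕ 0x04 = 0x02.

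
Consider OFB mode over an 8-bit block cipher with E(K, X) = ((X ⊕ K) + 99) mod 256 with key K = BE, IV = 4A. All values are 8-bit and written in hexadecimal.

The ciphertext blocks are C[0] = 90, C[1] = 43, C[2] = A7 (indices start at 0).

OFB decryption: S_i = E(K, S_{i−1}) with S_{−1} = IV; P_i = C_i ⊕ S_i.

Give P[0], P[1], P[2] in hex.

P[0]: S = E(K, 4A) = 8D; 90 ⊕ 8D = 1D.
P[1]: S = E(K, 8D) = CC; 43 ⊕ CC = 8F.
P[2]: S = E(K, CC) = 0B; A7 ⊕ 0B = AC.

P[0] = 1D, P[1] = 8F, P[2] = AC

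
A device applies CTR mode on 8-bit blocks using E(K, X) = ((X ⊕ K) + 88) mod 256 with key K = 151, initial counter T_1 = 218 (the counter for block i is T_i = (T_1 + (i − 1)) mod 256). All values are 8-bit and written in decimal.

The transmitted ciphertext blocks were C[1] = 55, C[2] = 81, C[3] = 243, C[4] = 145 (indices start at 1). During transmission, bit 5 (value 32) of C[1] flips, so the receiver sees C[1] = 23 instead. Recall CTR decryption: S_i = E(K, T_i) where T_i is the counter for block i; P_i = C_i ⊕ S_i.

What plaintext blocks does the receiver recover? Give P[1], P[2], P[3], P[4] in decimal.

Only C[1] changed, to 23. In CTR, a change in C_i flips the same bit in P_i only; the keystream is unaffected. Decrypting the received ciphertext:
P[1]: T = 218, S = E(K, T) = 165; 23 ⊕ 165 = 178.
P[2]: T = 219, S = E(K, T) = 164; 81 ⊕ 164 = 245.
P[3]: T = 220, S = E(K, T) = 163; 243 ⊕ 163 = 80.
P[4]: T = 221, S = E(K, T) = 162; 145 ⊕ 162 = 51.
Blocks that differ from the original plaintext: P[1].

P[1] = 178, P[2] = 245, P[3] = 80, P[4] = 51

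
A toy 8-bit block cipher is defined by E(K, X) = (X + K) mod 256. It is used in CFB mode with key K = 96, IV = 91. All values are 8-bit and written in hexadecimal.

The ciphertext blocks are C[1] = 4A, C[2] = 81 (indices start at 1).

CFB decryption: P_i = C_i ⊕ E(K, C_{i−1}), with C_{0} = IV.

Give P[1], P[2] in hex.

P[1] = 6D, P[2] = 61

P[1]: E(K, 91) = 27; 4A ⊕ 27 = 6D.
P[2]: E(K, 4A) = E0; 81 ⊕ E0 = 61.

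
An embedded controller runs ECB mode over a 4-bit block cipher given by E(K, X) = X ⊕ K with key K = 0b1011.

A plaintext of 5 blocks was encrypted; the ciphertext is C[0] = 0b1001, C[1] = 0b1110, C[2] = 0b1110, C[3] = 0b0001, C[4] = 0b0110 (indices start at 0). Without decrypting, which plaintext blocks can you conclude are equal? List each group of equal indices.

ECB encrypts each block independently with the same key, so equal ciphertext blocks imply equal plaintext blocks.
C[1] = C[2] = 0b1110, so P[1] = P[2].

P[1] = P[2]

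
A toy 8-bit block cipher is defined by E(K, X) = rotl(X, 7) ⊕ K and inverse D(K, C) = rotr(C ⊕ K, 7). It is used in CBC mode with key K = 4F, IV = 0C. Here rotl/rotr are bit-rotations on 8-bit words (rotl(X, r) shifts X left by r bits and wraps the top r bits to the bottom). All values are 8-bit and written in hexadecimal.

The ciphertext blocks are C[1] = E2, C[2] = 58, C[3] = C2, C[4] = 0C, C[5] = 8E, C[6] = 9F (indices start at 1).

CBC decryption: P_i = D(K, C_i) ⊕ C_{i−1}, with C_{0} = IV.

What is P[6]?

P[6]: D(K, 9F) = A1; A1 ⊕ 8E = 2F.

P[6] = 2F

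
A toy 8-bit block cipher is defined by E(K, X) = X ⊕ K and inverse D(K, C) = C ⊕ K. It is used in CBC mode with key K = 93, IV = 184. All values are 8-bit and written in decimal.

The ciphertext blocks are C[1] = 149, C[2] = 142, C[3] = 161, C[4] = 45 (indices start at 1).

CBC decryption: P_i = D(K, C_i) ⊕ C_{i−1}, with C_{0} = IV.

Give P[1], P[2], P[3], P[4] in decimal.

P[1]: D(K, 149) = 200; 200 ⊕ 184 = 112.
P[2]: D(K, 142) = 211; 211 ⊕ 149 = 70.
P[3]: D(K, 161) = 252; 252 ⊕ 142 = 114.
P[4]: D(K, 45) = 112; 112 ⊕ 161 = 209.

P[1] = 112, P[2] = 70, P[3] = 114, P[4] = 209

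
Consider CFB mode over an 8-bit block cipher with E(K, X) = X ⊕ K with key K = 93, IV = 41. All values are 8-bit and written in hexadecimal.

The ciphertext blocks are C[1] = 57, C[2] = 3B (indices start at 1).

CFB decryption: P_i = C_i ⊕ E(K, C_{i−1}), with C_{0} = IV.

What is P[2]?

P[2] = FF

P[2]: E(K, 57) = C4; 3B ⊕ C4 = FF.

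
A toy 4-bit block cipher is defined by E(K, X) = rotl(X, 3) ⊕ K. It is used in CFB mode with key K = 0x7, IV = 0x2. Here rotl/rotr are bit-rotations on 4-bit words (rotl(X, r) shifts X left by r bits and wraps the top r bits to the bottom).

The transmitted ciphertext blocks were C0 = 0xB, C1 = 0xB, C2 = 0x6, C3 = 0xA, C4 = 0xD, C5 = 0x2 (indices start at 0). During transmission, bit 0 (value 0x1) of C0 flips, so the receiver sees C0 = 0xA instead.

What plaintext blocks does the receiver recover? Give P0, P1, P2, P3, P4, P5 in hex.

P0 = 0xC, P1 = 0x9, P2 = 0xC, P3 = 0xE, P4 = 0xF, P5 = 0xB

CFB decryption: P_i = C_i ⊕ E(K, C_{i−1}), with C_{−1} = IV.
Only C0 changed, to 0xA. In CFB, a change in C_i flips the same bit in P_i and garbles P_{i+1}. Decrypting the received ciphertext:
P0: E(K, 0x2) = 0x6; 0xA ⊕ 0x6 = 0xC.
P1: E(K, 0xA) = 0x2; 0xB ⊕ 0x2 = 0x9.
P2: E(K, 0xB) = 0xA; 0x6 ⊕ 0xA = 0xC.
P3: E(K, 0x6) = 0x4; 0xA ⊕ 0x4 = 0xE.
P4: E(K, 0xA) = 0x2; 0xD ⊕ 0x2 = 0xF.
P5: E(K, 0xD) = 0x9; 0x2 ⊕ 0x9 = 0xB.
Blocks that differ from the original plaintext: P0, P1.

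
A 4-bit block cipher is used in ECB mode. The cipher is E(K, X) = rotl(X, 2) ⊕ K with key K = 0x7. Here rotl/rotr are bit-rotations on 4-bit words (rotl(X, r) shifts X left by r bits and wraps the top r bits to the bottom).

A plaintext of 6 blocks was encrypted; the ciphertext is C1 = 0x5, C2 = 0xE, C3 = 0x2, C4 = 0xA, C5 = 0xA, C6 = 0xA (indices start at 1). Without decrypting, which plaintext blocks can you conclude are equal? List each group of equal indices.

ECB encrypts each block independently with the same key, so equal ciphertext blocks imply equal plaintext blocks.
C4 = C5 = C6 = 0xA, so P4 = P5 = P6.

P4 = P5 = P6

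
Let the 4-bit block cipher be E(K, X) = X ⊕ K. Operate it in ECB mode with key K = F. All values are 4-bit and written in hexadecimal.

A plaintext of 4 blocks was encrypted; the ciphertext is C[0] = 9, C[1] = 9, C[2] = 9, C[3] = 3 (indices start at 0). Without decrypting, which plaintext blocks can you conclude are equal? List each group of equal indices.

ECB encrypts each block independently with the same key, so equal ciphertext blocks imply equal plaintext blocks.
C[0] = C[1] = C[2] = 9, so P[0] = P[1] = P[2].

P[0] = P[1] = P[2]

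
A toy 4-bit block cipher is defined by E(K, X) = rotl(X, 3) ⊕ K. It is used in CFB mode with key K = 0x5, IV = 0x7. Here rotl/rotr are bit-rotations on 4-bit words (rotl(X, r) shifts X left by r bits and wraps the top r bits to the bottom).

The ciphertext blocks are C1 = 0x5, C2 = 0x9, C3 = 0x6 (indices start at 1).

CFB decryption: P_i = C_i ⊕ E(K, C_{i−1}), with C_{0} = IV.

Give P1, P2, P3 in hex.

P1 = 0xB, P2 = 0x6, P3 = 0xF

P1: E(K, 0x7) = 0xE; 0x5 ⊕ 0xE = 0xB.
P2: E(K, 0x5) = 0xF; 0x9 ⊕ 0xF = 0x6.
P3: E(K, 0x9) = 0x9; 0x6 ⊕ 0x9 = 0xF.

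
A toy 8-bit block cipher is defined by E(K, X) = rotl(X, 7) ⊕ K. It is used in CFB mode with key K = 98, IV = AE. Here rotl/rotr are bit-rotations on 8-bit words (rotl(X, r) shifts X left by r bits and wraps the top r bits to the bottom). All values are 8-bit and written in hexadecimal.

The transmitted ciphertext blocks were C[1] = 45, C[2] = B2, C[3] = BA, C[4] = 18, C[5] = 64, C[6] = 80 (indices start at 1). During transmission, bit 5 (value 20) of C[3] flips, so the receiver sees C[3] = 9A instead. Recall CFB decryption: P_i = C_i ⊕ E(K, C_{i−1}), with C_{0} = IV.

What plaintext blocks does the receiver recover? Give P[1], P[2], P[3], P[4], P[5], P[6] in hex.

P[1] = 8A, P[2] = 88, P[3] = 5B, P[4] = CD, P[5] = F0, P[6] = 2A

Only C[3] changed, to 9A. In CFB, a change in C_i flips the same bit in P_i and garbles P_{i+1}. Decrypting the received ciphertext:
P[1]: E(K, AE) = CF; 45 ⊕ CF = 8A.
P[2]: E(K, 45) = 3A; B2 ⊕ 3A = 88.
P[3]: E(K, B2) = C1; 9A ⊕ C1 = 5B.
P[4]: E(K, 9A) = D5; 18 ⊕ D5 = CD.
P[5]: E(K, 18) = 94; 64 ⊕ 94 = F0.
P[6]: E(K, 64) = AA; 80 ⊕ AA = 2A.
Blocks that differ from the original plaintext: P[3], P[4].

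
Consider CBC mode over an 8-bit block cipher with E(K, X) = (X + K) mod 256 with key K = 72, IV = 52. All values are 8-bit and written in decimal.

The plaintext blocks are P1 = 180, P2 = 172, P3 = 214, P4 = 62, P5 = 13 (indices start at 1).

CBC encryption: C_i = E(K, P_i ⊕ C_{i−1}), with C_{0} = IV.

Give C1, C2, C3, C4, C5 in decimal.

C1: P1 ⊕ 52 = 128; E(K, 128) = 200.
C2: P2 ⊕ 200 = 100; E(K, 100) = 172.
C3: P3 ⊕ 172 = 122; E(K, 122) = 194.
C4: P4 ⊕ 194 = 252; E(K, 252) = 68.
C5: P5 ⊕ 68 = 73; E(K, 73) = 145.

C1 = 200, C2 = 172, C3 = 194, C4 = 68, C5 = 145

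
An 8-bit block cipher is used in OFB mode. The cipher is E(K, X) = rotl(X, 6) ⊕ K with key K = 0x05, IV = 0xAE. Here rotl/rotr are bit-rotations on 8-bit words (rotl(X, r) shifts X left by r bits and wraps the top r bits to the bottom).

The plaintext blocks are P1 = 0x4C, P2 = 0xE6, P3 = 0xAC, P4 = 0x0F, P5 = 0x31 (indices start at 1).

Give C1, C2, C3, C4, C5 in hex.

C1 = 0xE2, C2 = 0x48, C3 = 0x02, C4 = 0xA1, C5 = 0x9F

OFB encryption: S_i = E(K, S_{i−1}) with S_{0} = IV; C_i = P_i ⊕ S_i.
C1: S = E(K, 0xAE) = 0xAE; 0x4C ⊕ 0xAE = 0xE2.
C2: S = E(K, 0xAE) = 0xAE; 0xE6 ⊕ 0xAE = 0x48.
C3: S = E(K, 0xAE) = 0xAE; 0xAC ⊕ 0xAE = 0x02.
C4: S = E(K, 0xAE) = 0xAE; 0x0F ⊕ 0xAE = 0xA1.
C5: S = E(K, 0xAE) = 0xAE; 0x31 ⊕ 0xAE = 0x9F.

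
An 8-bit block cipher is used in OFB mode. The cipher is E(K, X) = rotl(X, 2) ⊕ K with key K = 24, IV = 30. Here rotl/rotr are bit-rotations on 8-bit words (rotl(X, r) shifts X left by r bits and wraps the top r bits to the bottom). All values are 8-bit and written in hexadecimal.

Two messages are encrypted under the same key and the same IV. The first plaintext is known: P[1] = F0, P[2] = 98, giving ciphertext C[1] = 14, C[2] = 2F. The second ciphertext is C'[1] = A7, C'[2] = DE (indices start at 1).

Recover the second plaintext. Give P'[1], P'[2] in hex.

In OFB with a reused IV, both messages share the same keystream S_i, so C_i ⊕ C'_i = P_i ⊕ P'_i and thus P'_i = P_i ⊕ C_i ⊕ C'_i.
P'[1]: F0 ⊕ 14 ⊕ A7 = 43.
P'[2]: 98 ⊕ 2F ⊕ DE = 69.

P'[1] = 43, P'[2] = 69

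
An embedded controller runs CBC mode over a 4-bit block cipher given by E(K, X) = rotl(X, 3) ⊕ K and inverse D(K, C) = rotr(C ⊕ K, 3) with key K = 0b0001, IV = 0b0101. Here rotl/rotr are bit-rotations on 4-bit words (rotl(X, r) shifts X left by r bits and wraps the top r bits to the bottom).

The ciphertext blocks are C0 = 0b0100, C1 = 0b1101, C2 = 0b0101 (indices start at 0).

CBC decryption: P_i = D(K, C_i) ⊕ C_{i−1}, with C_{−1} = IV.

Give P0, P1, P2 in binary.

P0: D(K, 0b0100) = 0b1010; 0b1010 ⊕ 0b0101 = 0b1111.
P1: D(K, 0b1101) = 0b1001; 0b1001 ⊕ 0b0100 = 0b1101.
P2: D(K, 0b0101) = 0b1000; 0b1000 ⊕ 0b1101 = 0b0101.

P0 = 0b1111, P1 = 0b1101, P2 = 0b0101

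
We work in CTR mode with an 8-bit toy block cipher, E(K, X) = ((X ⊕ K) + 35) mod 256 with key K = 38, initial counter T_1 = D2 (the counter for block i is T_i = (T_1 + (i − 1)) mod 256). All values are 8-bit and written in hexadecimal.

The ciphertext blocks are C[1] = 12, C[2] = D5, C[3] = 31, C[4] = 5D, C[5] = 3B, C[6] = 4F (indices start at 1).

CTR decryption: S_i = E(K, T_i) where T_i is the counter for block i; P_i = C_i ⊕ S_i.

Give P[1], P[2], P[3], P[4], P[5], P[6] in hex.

P[1]: T = D2, S = E(K, T) = 1F; 12 ⊕ 1F = 0D.
P[2]: T = D3, S = E(K, T) = 20; D5 ⊕ 20 = F5.
P[3]: T = D4, S = E(K, T) = 21; 31 ⊕ 21 = 10.
P[4]: T = D5, S = E(K, T) = 22; 5D ⊕ 22 = 7F.
P[5]: T = D6, S = E(K, T) = 23; 3B ⊕ 23 = 18.
P[6]: T = D7, S = E(K, T) = 24; 4F ⊕ 24 = 6B.

P[1] = 0D, P[2] = F5, P[3] = 10, P[4] = 7F, P[5] = 18, P[6] = 6B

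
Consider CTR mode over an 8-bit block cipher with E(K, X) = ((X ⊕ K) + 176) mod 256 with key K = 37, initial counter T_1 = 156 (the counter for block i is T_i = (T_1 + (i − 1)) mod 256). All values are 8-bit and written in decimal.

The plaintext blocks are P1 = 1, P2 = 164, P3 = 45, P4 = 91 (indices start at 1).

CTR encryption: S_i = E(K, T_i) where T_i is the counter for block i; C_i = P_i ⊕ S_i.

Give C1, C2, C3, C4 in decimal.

C1: T = 156, S = E(K, T) = 105; 1 ⊕ 105 = 104.
C2: T = 157, S = E(K, T) = 104; 164 ⊕ 104 = 204.
C3: T = 158, S = E(K, T) = 107; 45 ⊕ 107 = 70.
C4: T = 159, S = E(K, T) = 106; 91 ⊕ 106 = 49.

C1 = 104, C2 = 204, C3 = 70, C4 = 49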